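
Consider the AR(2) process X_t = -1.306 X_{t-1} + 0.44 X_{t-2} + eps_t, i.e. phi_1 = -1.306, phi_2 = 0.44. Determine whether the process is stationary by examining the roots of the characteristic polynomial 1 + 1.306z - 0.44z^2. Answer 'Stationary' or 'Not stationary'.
\text{Not stationary}

The AR(p) characteristic polynomial is P(z) = 1 + 1.306z - 0.44z^2.
Stationarity requires all roots to lie outside the unit circle, i.e. |z| > 1 for every root.
Set 1 + (1.306) z + (-0.44) z^2 = 0, i.e. a z^2 + b z + c = 0 with a = -0.44, b = 1.306, c = 1.
Discriminant D = b^2 - 4ac = (1.306)^2 - 4*(-0.44)*1 = 1.705636 - (-1.76) = 3.465636.
D >= 0, so the roots are real: z = (-b +/- sqrt(D)) / (2a) = (-1.306 +/- 1.861622) / (-0.88).
  z_1 = (-1.306 + 1.861622) / (-0.88) = -0.6314,   |z_1| = 0.6314.
  z_2 = (-1.306 - 1.861622) / (-0.88) = 3.5996,   |z_2| = 3.5996.
Moduli of all roots: 0.6314, 3.5996.
All moduli strictly greater than 1? No.
Verdict: Not stationary.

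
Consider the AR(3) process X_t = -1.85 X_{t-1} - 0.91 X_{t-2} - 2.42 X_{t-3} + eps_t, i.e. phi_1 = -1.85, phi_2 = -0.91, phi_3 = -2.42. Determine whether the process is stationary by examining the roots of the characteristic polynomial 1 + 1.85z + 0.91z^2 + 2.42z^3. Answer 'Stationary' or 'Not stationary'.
\text{Not stationary}

The AR(p) characteristic polynomial is P(z) = 1 + 1.85z + 0.91z^2 + 2.42z^3.
Stationarity requires all roots to lie outside the unit circle, i.e. |z| > 1 for every root.
Degree 3: look for a simple real root z0 first, then factor out (1 - z/z0) and solve the remaining quadratic.
Testing z0 = -0.5: P(-0.5) = 1 + (1.85)(-0.5) + (0.91)(-0.5)^2 + (2.42)(-0.5)^3
  = 1 + (-0.925) + (0.2275) + (-0.3025) = 0.  So z_0 = -0.5 is a root, |z_0| = 0.5.
Divide out the factor (1 + 2 z) = (1 - z/z0) (since 1/z0 = -2):
  P(z) = (1 + 2 z)(1 + (-0.15) z + (1.21) z^2)
  [check: z-coef -0.15 - (-2) = 1.85; z^2-coef 1.21 - (-2)(-0.15) = 0.91; z^3-coef -(-2)(1.21) = 2.42.]
Remaining roots from the quadratic factor 1 + (-0.15) z + (1.21) z^2:
  Set 1 + (-0.15) z + (1.21) z^2 = 0, i.e. a z^2 + b z + c = 0 with a = 1.21, b = -0.15, c = 1.
  Discriminant D = b^2 - 4ac = (-0.15)^2 - 4*(1.21)*1 = 0.0225 - (4.84) = -4.8175.
  D < 0, so the roots are the complex-conjugate pair z = (-b +/- i sqrt(-D)) / (2a) = 0.062 +/- 0.907i.
  For a conjugate pair |z|^2 = z * conj(z) = (product of roots) = c/a = 1/(1.21) = 0.826446, so |z| = sqrt(0.826446) = 0.9091 for both roots.
Moduli of all roots: 0.5000, 0.9091, 0.9091.
All moduli strictly greater than 1? No.
Verdict: Not stationary.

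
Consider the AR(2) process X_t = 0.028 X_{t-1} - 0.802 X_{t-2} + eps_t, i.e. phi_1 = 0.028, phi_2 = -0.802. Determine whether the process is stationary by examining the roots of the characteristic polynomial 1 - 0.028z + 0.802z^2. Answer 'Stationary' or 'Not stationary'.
\text{Stationary}

The AR(p) characteristic polynomial is P(z) = 1 - 0.028z + 0.802z^2.
Stationarity requires all roots to lie outside the unit circle, i.e. |z| > 1 for every root.
Set 1 + (-0.028) z + (0.802) z^2 = 0, i.e. a z^2 + b z + c = 0 with a = 0.802, b = -0.028, c = 1.
Discriminant D = b^2 - 4ac = (-0.028)^2 - 4*(0.802)*1 = 0.000784 - (3.208) = -3.207216.
D < 0, so the roots are the complex-conjugate pair z = (-b +/- i sqrt(-D)) / (2a) = 0.0175 +/- 1.1165i.
For a conjugate pair |z|^2 = z * conj(z) = (product of roots) = c/a = 1/(0.802) = 1.246883, so |z| = sqrt(1.246883) = 1.1166 for both roots.
Moduli of all roots: 1.1166, 1.1166.
All moduli strictly greater than 1? Yes.
Verdict: Stationary.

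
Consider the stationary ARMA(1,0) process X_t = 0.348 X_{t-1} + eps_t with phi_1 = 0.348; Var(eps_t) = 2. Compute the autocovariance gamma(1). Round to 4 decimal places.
\gamma(1) = 0.7919

Multiply the model equation by X_{t-k} and take expectations. With theta_0 = psi_0 = 1 and psi_j the MA(infinity) weights, this gives
  gamma(k) - sum_i phi_i gamma(k-i) = c_k,
  c_k = sigma^2 * sum_{j=k..q} theta_j psi_{j-k}   (c_k = 0 for k > q),
using gamma(-m) = gamma(m).
Pure AR (q = 0): c_0 = sigma^2 = 2, c_k = 0 for k >= 1.
Equations for k = 0 and k = 1 (AR order 1):
  gamma(0) = phi_1 gamma(1) + c_0
  gamma(1) = phi_1 gamma(0) + c_1
Substituting the second into the first: gamma(0) (1 - phi_1^2) = c_0 + phi_1 c_1, so
  gamma(0) = c_0 / (1 - phi_1^2) = 2 / (1 - (0.348)^2) = 2 / 0.878896 = 2.275582.
  gamma(1) = phi_1 gamma(0) = (0.348)(2.275582) = 0.791903.
Therefore gamma(1) = 0.7919 (to 4 decimal places).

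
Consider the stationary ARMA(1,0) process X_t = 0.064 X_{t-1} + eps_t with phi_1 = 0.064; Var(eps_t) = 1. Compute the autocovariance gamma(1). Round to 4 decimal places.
\gamma(1) = 0.0643

Multiply the model equation by X_{t-k} and take expectations. With theta_0 = psi_0 = 1 and psi_j the MA(infinity) weights, this gives
  gamma(k) - sum_i phi_i gamma(k-i) = c_k,
  c_k = sigma^2 * sum_{j=k..q} theta_j psi_{j-k}   (c_k = 0 for k > q),
using gamma(-m) = gamma(m).
Pure AR (q = 0): c_0 = sigma^2 = 1, c_k = 0 for k >= 1.
Equations for k = 0 and k = 1 (AR order 1):
  gamma(0) = phi_1 gamma(1) + c_0
  gamma(1) = phi_1 gamma(0) + c_1
Substituting the second into the first: gamma(0) (1 - phi_1^2) = c_0 + phi_1 c_1, so
  gamma(0) = c_0 / (1 - phi_1^2) = 1 / (1 - (0.064)^2) = 1 / 0.995904 = 1.004113.
  gamma(1) = phi_1 gamma(0) = (0.064)(1.004113) = 0.064263.
Therefore gamma(1) = 0.0643 (to 4 decimal places).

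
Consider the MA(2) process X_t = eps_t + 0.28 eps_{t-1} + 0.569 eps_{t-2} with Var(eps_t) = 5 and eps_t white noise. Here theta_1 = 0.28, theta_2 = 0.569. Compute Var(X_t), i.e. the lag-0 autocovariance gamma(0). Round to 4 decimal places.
\gamma(0) = 7.0108

For an MA(q) process X_t = eps_t + sum_i theta_i eps_{t-i} with
Var(eps_t) = sigma^2, the variance is
  gamma(0) = sigma^2 * (1 + sum_i theta_i^2).
  sum_i theta_i^2 = (0.28)^2 + (0.569)^2 = 0.0784 + 0.323761 = 0.402161.
  gamma(0) = 5 * (1 + 0.402161) = 5 * 1.402161 = 7.010805, which rounds to 7.0108.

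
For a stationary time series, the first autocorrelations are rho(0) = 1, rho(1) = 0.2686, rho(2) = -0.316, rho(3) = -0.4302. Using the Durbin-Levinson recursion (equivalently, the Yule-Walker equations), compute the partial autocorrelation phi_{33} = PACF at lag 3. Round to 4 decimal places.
\phi_{33} = -0.2579

The PACF at lag k is phi_{kk}, the last component of the solution
to the Yule-Walker system G_k phi = r_k where
  (G_k)_{ij} = rho(|i - j|), (r_k)_i = rho(i), i,j = 1..k.
Equivalently, Durbin-Levinson gives phi_{kk} iteratively:
  phi_{11} = rho(1)
  phi_{kk} = [rho(k) - sum_{j=1..k-1} phi_{k-1,j} rho(k-j)]
            / [1 - sum_{j=1..k-1} phi_{k-1,j} rho(j)],
  phi_{k,j} = phi_{k-1,j} - phi_{kk} phi_{k-1,k-j},  j = 1..k-1.
Step k = 1:
  phi_11 = rho(1) = 0.2686.
Step k = 2:
  phi_22 = [rho(2) - phi_11 rho(1)] / [1 - phi_11 rho(1)] = [-0.316 - (0.2686)(0.2686)] / [1 - (0.2686)(0.2686)]
         = -0.38814596 / 0.92785404 = -0.418327.
  Update: phi_21 = phi_11 - phi_22 phi_11 = 0.2686 - (-0.418327)(0.2686) = 0.380963.
Step k = 3:
  phi_33 = [rho(3) - phi_21 rho(2) - phi_22 rho(1)] / [1 - phi_21 rho(1) - phi_22 rho(2)]
    numerator   = -0.4302 - (0.380963)(-0.316) - (-0.418327)(0.2686) = -0.19745334
    denominator = 1 - (0.380963)(0.2686) - (-0.418327)(-0.316) = 0.76548229
  phi_33 = -0.19745334 / 0.76548229 = -0.2579.
Therefore phi_{33} = -0.2579.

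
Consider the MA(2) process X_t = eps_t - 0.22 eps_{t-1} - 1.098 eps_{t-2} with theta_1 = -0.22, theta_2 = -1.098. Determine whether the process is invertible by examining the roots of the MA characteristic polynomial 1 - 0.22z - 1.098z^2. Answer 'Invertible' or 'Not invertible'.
\text{Not invertible}

The MA(q) characteristic polynomial is P(z) = 1 - 0.22z - 1.098z^2.
Invertibility requires all roots to lie outside the unit circle, i.e. |z| > 1 for every root.
Set 1 + (-0.22) z + (-1.098) z^2 = 0, i.e. a z^2 + b z + c = 0 with a = -1.098, b = -0.22, c = 1.
Discriminant D = b^2 - 4ac = (-0.22)^2 - 4*(-1.098)*1 = 0.0484 - (-4.392) = 4.4404.
D >= 0, so the roots are real: z = (-b +/- sqrt(D)) / (2a) = (0.22 +/- 2.107226) / (-2.196).
  z_1 = (0.22 + 2.107226) / (-2.196) = -1.0598,   |z_1| = 1.0598.
  z_2 = (0.22 - 2.107226) / (-2.196) = 0.8594,   |z_2| = 0.8594.
Moduli of all roots: 1.0598, 0.8594.
All moduli strictly greater than 1? No.
Verdict: Not invertible.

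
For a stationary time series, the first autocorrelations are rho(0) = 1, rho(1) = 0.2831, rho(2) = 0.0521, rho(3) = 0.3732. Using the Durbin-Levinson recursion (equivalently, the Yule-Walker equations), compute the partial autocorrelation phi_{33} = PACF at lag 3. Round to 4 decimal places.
\phi_{33} = 0.3989

The PACF at lag k is phi_{kk}, the last component of the solution
to the Yule-Walker system G_k phi = r_k where
  (G_k)_{ij} = rho(|i - j|), (r_k)_i = rho(i), i,j = 1..k.
Equivalently, Durbin-Levinson gives phi_{kk} iteratively:
  phi_{11} = rho(1)
  phi_{kk} = [rho(k) - sum_{j=1..k-1} phi_{k-1,j} rho(k-j)]
            / [1 - sum_{j=1..k-1} phi_{k-1,j} rho(j)],
  phi_{k,j} = phi_{k-1,j} - phi_{kk} phi_{k-1,k-j},  j = 1..k-1.
Step k = 1:
  phi_11 = rho(1) = 0.2831.
Step k = 2:
  phi_22 = [rho(2) - phi_11 rho(1)] / [1 - phi_11 rho(1)] = [0.0521 - (0.2831)(0.2831)] / [1 - (0.2831)(0.2831)]
         = -0.02804561 / 0.91985439 = -0.030489.
  Update: phi_21 = phi_11 - phi_22 phi_11 = 0.2831 - (-0.030489)(0.2831) = 0.291731.
Step k = 3:
  phi_33 = [rho(3) - phi_21 rho(2) - phi_22 rho(1)] / [1 - phi_21 rho(1) - phi_22 rho(2)]
    numerator   = 0.3732 - (0.291731)(0.0521) - (-0.030489)(0.2831) = 0.36663228
    denominator = 1 - (0.291731)(0.2831) - (-0.030489)(0.0521) = 0.9189993
  phi_33 = 0.36663228 / 0.9189993 = 0.3989.
Therefore phi_{33} = 0.3989.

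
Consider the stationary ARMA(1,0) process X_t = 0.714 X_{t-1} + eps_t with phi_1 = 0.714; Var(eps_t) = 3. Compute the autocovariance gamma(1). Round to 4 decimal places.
\gamma(1) = 4.3696

Multiply the model equation by X_{t-k} and take expectations. With theta_0 = psi_0 = 1 and psi_j the MA(infinity) weights, this gives
  gamma(k) - sum_i phi_i gamma(k-i) = c_k,
  c_k = sigma^2 * sum_{j=k..q} theta_j psi_{j-k}   (c_k = 0 for k > q),
using gamma(-m) = gamma(m).
Pure AR (q = 0): c_0 = sigma^2 = 3, c_k = 0 for k >= 1.
Equations for k = 0 and k = 1 (AR order 1):
  gamma(0) = phi_1 gamma(1) + c_0
  gamma(1) = phi_1 gamma(0) + c_1
Substituting the second into the first: gamma(0) (1 - phi_1^2) = c_0 + phi_1 c_1, so
  gamma(0) = c_0 / (1 - phi_1^2) = 3 / (1 - (0.714)^2) = 3 / 0.490204 = 6.119901.
  gamma(1) = phi_1 gamma(0) = (0.714)(6.119901) = 4.369609.
Therefore gamma(1) = 4.3696 (to 4 decimal places).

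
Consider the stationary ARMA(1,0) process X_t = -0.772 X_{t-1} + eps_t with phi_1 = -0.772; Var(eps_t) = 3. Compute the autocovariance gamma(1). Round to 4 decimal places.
\gamma(1) = -5.7324

Multiply the model equation by X_{t-k} and take expectations. With theta_0 = psi_0 = 1 and psi_j the MA(infinity) weights, this gives
  gamma(k) - sum_i phi_i gamma(k-i) = c_k,
  c_k = sigma^2 * sum_{j=k..q} theta_j psi_{j-k}   (c_k = 0 for k > q),
using gamma(-m) = gamma(m).
Pure AR (q = 0): c_0 = sigma^2 = 3, c_k = 0 for k >= 1.
Equations for k = 0 and k = 1 (AR order 1):
  gamma(0) = phi_1 gamma(1) + c_0
  gamma(1) = phi_1 gamma(0) + c_1
Substituting the second into the first: gamma(0) (1 - phi_1^2) = c_0 + phi_1 c_1, so
  gamma(0) = c_0 / (1 - phi_1^2) = 3 / (1 - (-0.772)^2) = 3 / 0.404016 = 7.425448.
  gamma(1) = phi_1 gamma(0) = (-0.772)(7.425448) = -5.732446.
Therefore gamma(1) = -5.7324 (to 4 decimal places).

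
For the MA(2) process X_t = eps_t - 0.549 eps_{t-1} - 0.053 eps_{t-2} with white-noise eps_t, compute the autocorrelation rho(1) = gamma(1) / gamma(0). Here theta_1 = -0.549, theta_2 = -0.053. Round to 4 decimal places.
\rho(1) = -0.3986

For an MA(q) process with theta_0 = 1, the autocovariance is
  gamma(k) = sigma^2 * sum_{i=0..q-k} theta_i * theta_{i+k},
and rho(k) = gamma(k) / gamma(0). Sigma^2 cancels.
  numerator   = (1)*(-0.549) + (-0.549)*(-0.053) = -0.519903.
  denominator = (1)^2 + (-0.549)^2 + (-0.053)^2 = 1.30421.
  rho(1) = -0.519903 / 1.30421 = -0.3986.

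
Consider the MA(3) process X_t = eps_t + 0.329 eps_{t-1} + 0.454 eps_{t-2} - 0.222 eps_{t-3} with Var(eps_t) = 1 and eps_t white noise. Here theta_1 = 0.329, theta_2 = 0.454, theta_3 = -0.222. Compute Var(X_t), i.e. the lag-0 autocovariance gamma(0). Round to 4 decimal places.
\gamma(0) = 1.3636

For an MA(q) process X_t = eps_t + sum_i theta_i eps_{t-i} with
Var(eps_t) = sigma^2, the variance is
  gamma(0) = sigma^2 * (1 + sum_i theta_i^2).
  sum_i theta_i^2 = (0.329)^2 + (0.454)^2 + (-0.222)^2 = 0.108241 + 0.206116 + 0.049284 = 0.363641.
  gamma(0) = 1 * (1 + 0.363641) = 1 * 1.363641 = 1.363641, which rounds to 1.3636.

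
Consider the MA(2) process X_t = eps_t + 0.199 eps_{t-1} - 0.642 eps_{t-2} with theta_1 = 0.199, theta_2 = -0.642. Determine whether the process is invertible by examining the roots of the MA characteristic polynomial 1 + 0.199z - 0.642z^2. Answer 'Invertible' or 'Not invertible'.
\text{Invertible}

The MA(q) characteristic polynomial is P(z) = 1 + 0.199z - 0.642z^2.
Invertibility requires all roots to lie outside the unit circle, i.e. |z| > 1 for every root.
Set 1 + (0.199) z + (-0.642) z^2 = 0, i.e. a z^2 + b z + c = 0 with a = -0.642, b = 0.199, c = 1.
Discriminant D = b^2 - 4ac = (0.199)^2 - 4*(-0.642)*1 = 0.039601 - (-2.568) = 2.607601.
D >= 0, so the roots are real: z = (-b +/- sqrt(D)) / (2a) = (-0.199 +/- 1.614807) / (-1.284).
  z_1 = (-0.199 + 1.614807) / (-1.284) = -1.1027,   |z_1| = 1.1027.
  z_2 = (-0.199 - 1.614807) / (-1.284) = 1.4126,   |z_2| = 1.4126.
Moduli of all roots: 1.1027, 1.4126.
All moduli strictly greater than 1? Yes.
Verdict: Invertible.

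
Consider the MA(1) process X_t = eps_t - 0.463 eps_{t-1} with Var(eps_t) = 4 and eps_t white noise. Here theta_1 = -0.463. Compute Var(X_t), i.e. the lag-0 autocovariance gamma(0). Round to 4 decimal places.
\gamma(0) = 4.8575

For an MA(q) process X_t = eps_t + sum_i theta_i eps_{t-i} with
Var(eps_t) = sigma^2, the variance is
  gamma(0) = sigma^2 * (1 + sum_i theta_i^2).
  sum_i theta_i^2 = (-0.463)^2 = 0.214369.
  gamma(0) = 4 * (1 + 0.214369) = 4 * 1.214369 = 4.857476, which rounds to 4.8575.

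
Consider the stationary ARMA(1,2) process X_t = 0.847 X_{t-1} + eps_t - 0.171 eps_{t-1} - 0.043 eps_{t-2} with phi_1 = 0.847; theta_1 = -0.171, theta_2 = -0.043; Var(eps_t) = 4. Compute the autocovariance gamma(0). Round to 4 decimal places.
\gamma(0) = 9.7975

Multiply the model equation by X_{t-k} and take expectations. With theta_0 = psi_0 = 1 and psi_j the MA(infinity) weights, this gives
  gamma(k) - sum_i phi_i gamma(k-i) = c_k,
  c_k = sigma^2 * sum_{j=k..q} theta_j psi_{j-k}   (c_k = 0 for k > q),
using gamma(-m) = gamma(m).
psi-weights needed (psi_j = theta_j + sum_i phi_i psi_{j-i}):
  psi_1 = theta_1 + phi_1 = -0.171 + (0.847) = 0.676
  psi_2 = theta_2 + phi_1 psi_1 = -0.043 + (0.847)(0.676) = 0.529572
Right-hand sides:
  c_0 = sigma^2 (1 + theta_1 psi_1 + theta_2 psi_2) = 4 * (1 + (-0.171)(0.676) + (-0.043)(0.529572)) = 4 * 0.861632 = 3.44653
  c_1 = sigma^2 (theta_1 + theta_2 psi_1) = 4 * (-0.171 + (-0.043)(0.676)) = -0.800272
  c_2 = sigma^2 theta_2 = 4 * (-0.043) = -0.172
Equations for k = 0 and k = 1 (AR order 1):
  gamma(0) = phi_1 gamma(1) + c_0
  gamma(1) = phi_1 gamma(0) + c_1
Substituting the second into the first: gamma(0) (1 - phi_1^2) = c_0 + phi_1 c_1, so
  gamma(0) = (c_0 + phi_1 c_1) / (1 - phi_1^2) = (3.44653 + (0.847)(-0.800272)) / (1 - (0.847)^2) = 2.768699 / 0.282591 = 9.797549.
Therefore gamma(0) = 9.7975 (to 4 decimal places).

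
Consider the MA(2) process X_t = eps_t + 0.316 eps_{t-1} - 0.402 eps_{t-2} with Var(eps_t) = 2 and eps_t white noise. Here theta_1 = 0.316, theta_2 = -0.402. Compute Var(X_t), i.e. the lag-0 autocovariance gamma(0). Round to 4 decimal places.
\gamma(0) = 2.5229

For an MA(q) process X_t = eps_t + sum_i theta_i eps_{t-i} with
Var(eps_t) = sigma^2, the variance is
  gamma(0) = sigma^2 * (1 + sum_i theta_i^2).
  sum_i theta_i^2 = (0.316)^2 + (-0.402)^2 = 0.099856 + 0.161604 = 0.26146.
  gamma(0) = 2 * (1 + 0.26146) = 2 * 1.26146 = 2.52292, which rounds to 2.5229.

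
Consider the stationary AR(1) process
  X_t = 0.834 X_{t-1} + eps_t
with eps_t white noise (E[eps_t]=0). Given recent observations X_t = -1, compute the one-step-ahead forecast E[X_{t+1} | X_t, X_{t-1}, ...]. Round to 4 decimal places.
E[X_{t+1} \mid \mathcal F_t] = -0.8340

For an AR(p) model X_t = c + sum_i phi_i X_{t-i} + eps_t, the
one-step-ahead conditional mean is
  E[X_{t+1} | X_t, ...] = c + sum_i phi_i X_{t+1-i}.
Substitute known values:
  E[X_{t+1} | ...] = (0.834) * (-1)
                   = -0.8340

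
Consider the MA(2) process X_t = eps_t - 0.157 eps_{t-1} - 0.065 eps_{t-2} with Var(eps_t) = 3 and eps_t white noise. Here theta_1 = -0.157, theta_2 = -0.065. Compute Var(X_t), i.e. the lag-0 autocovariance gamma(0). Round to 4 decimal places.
\gamma(0) = 3.0866

For an MA(q) process X_t = eps_t + sum_i theta_i eps_{t-i} with
Var(eps_t) = sigma^2, the variance is
  gamma(0) = sigma^2 * (1 + sum_i theta_i^2).
  sum_i theta_i^2 = (-0.157)^2 + (-0.065)^2 = 0.024649 + 0.004225 = 0.028874.
  gamma(0) = 3 * (1 + 0.028874) = 3 * 1.028874 = 3.086622, which rounds to 3.0866.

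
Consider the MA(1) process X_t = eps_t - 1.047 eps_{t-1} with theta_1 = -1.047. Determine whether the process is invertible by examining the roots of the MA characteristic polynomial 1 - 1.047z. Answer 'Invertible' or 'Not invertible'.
\text{Not invertible}

The MA(q) characteristic polynomial is P(z) = 1 - 1.047z.
Invertibility requires all roots to lie outside the unit circle, i.e. |z| > 1 for every root.
This is linear in z: 1 + (-1.047) z = 0  =>  z = -1/(-1.047) = 0.95511,  |z| = 0.95511.
Moduli of all roots: 0.9551.
All moduli strictly greater than 1? No.
Verdict: Not invertible.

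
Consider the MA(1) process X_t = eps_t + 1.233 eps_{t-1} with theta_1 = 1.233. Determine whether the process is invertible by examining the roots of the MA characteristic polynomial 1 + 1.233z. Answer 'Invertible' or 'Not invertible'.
\text{Not invertible}

The MA(q) characteristic polynomial is P(z) = 1 + 1.233z.
Invertibility requires all roots to lie outside the unit circle, i.e. |z| > 1 for every root.
This is linear in z: 1 + (1.233) z = 0  =>  z = -1/(1.233) = -0.81103,  |z| = 0.81103.
Moduli of all roots: 0.8110.
All moduli strictly greater than 1? No.
Verdict: Not invertible.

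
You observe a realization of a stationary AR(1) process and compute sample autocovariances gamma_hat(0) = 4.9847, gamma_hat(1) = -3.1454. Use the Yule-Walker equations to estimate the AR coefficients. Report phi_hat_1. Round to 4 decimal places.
\hat\phi_{1} = -0.6310

The Yule-Walker equations for an AR(p) process read, in matrix form,
  Gamma_p phi = r_p,   with   (Gamma_p)_{ij} = gamma(|i - j|),
                       (r_p)_i = gamma(i),   i,j = 1..p.
Substitute the sample gammas (Toeplitz matrix and right-hand side of size 1):
  Gamma_p = [[4.9847]]
  r_p     = [-3.1454]
With p = 1 this is the single equation gamma(0) phi_1 = gamma(1):
  phi_hat_1 = gamma(1) / gamma(0) = -3.1454 / 4.9847 = -0.6310.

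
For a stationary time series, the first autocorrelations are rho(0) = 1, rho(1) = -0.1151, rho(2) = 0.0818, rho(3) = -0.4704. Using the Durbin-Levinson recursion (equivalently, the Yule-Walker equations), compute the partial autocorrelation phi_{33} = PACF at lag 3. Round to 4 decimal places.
\phi_{33} = -0.4620

The PACF at lag k is phi_{kk}, the last component of the solution
to the Yule-Walker system G_k phi = r_k where
  (G_k)_{ij} = rho(|i - j|), (r_k)_i = rho(i), i,j = 1..k.
Equivalently, Durbin-Levinson gives phi_{kk} iteratively:
  phi_{11} = rho(1)
  phi_{kk} = [rho(k) - sum_{j=1..k-1} phi_{k-1,j} rho(k-j)]
            / [1 - sum_{j=1..k-1} phi_{k-1,j} rho(j)],
  phi_{k,j} = phi_{k-1,j} - phi_{kk} phi_{k-1,k-j},  j = 1..k-1.
Step k = 1:
  phi_11 = rho(1) = -0.1151.
Step k = 2:
  phi_22 = [rho(2) - phi_11 rho(1)] / [1 - phi_11 rho(1)] = [0.0818 - (-0.1151)(-0.1151)] / [1 - (-0.1151)(-0.1151)]
         = 0.06855199 / 0.98675199 = 0.069472.
  Update: phi_21 = phi_11 - phi_22 phi_11 = -0.1151 - (0.069472)(-0.1151) = -0.107104.
Step k = 3:
  phi_33 = [rho(3) - phi_21 rho(2) - phi_22 rho(1)] / [1 - phi_21 rho(1) - phi_22 rho(2)]
    numerator   = -0.4704 - (-0.107104)(0.0818) - (0.069472)(-0.1151) = -0.45364265
    denominator = 1 - (-0.107104)(-0.1151) - (0.069472)(0.0818) = 0.98198952
  phi_33 = -0.45364265 / 0.98198952 = -0.462.
Therefore phi_{33} = -0.4620.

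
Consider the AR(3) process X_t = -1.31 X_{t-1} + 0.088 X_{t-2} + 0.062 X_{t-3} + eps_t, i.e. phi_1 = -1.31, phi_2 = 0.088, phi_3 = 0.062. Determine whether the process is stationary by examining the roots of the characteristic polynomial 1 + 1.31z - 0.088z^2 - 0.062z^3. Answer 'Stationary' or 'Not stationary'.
\text{Not stationary}

The AR(p) characteristic polynomial is P(z) = 1 + 1.31z - 0.088z^2 - 0.062z^3.
Stationarity requires all roots to lie outside the unit circle, i.e. |z| > 1 for every root.
Degree 3: look for a simple real root z0 first, then factor out (1 - z/z0) and solve the remaining quadratic.
Testing z0 = -5: P(-5) = 1 + (1.31)(-5) + (-0.088)(-5)^2 + (-0.062)(-5)^3
  = 1 + (-6.55) + (-2.2) + (7.75) = 0.  So z_0 = -5 is a root, |z_0| = 5.
Divide out the factor (1 + 0.2 z) = (1 - z/z0) (since 1/z0 = -0.2):
  P(z) = (1 + 0.2 z)(1 + (1.11) z + (-0.31) z^2)
  [check: z-coef 1.11 - (-0.2) = 1.31; z^2-coef -0.31 - (-0.2)(1.11) = -0.088; z^3-coef -(-0.2)(-0.31) = -0.062.]
Remaining roots from the quadratic factor 1 + (1.11) z + (-0.31) z^2:
  Set 1 + (1.11) z + (-0.31) z^2 = 0, i.e. a z^2 + b z + c = 0 with a = -0.31, b = 1.11, c = 1.
  Discriminant D = b^2 - 4ac = (1.11)^2 - 4*(-0.31)*1 = 1.2321 - (-1.24) = 2.4721.
  D >= 0, so the roots are real: z = (-b +/- sqrt(D)) / (2a) = (-1.11 +/- 1.572291) / (-0.62).
    z_1 = (-1.11 + 1.572291) / (-0.62) = -0.7456,   |z_1| = 0.7456.
    z_2 = (-1.11 - 1.572291) / (-0.62) = 4.3263,   |z_2| = 4.3263.
Moduli of all roots: 5.0000, 0.7456, 4.3263.
All moduli strictly greater than 1? No.
Verdict: Not stationary.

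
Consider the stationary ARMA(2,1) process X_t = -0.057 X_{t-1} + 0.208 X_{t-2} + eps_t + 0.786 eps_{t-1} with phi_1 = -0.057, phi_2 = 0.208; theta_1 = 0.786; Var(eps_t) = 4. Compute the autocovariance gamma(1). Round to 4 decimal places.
\gamma(1) = 3.5146

Multiply the model equation by X_{t-k} and take expectations. With theta_0 = psi_0 = 1 and psi_j the MA(infinity) weights, this gives
  gamma(k) - sum_i phi_i gamma(k-i) = c_k,
  c_k = sigma^2 * sum_{j=k..q} theta_j psi_{j-k}   (c_k = 0 for k > q),
using gamma(-m) = gamma(m).
psi-weights needed (psi_j = theta_j + sum_i phi_i psi_{j-i}):
  psi_1 = theta_1 + phi_1 = 0.786 + (-0.057) = 0.729
Right-hand sides:
  c_0 = sigma^2 (1 + theta_1 psi_1) = 4 * (1 + (0.786)(0.729)) = 4 * 1.572994 = 6.291976
  c_1 = sigma^2 theta_1 = 4 * (0.786) = 3.144
  c_2 = 0
Equations for k = 0, 1, 2 (AR order 2, c_2 = 0):
  (E0) gamma(0) = phi_1 gamma(1) + phi_2 gamma(2) + c_0
  (E1) gamma(1) = phi_1 gamma(0) + phi_2 gamma(1) + c_1
  (E2) gamma(2) = phi_1 gamma(1) + phi_2 gamma(0)
From (E1): gamma(1) = A gamma(0) + B with
  A = phi_1 / (1 - phi_2) = -0.057 / 0.792 = -0.07197,   B = c_1 / (1 - phi_2) = 3.144 / 0.792 = 3.969697.
Insert (E2) into (E0): gamma(0) (1 - phi_2^2) = phi_1 (1 + phi_2) gamma(1) + c_0.
  phi_1 (1 + phi_2) = (-0.057)(1.208) = -0.068856,   1 - phi_2^2 = 0.956736.
Replace gamma(1) by A gamma(0) + B and collect gamma(0):
  gamma(0) [0.956736 - (-0.068856)(-0.07197)] = (-0.068856)(3.969697) + 6.291976
  gamma(0) * 0.95178 = 6.018639
  gamma(0) = 6.018639 / 0.95178 = 6.323558.
  gamma(1) = A gamma(0) + B = (-0.07197)(6.323558) + (3.969697) = 3.514592.
Therefore gamma(1) = 3.5146 (to 4 decimal places).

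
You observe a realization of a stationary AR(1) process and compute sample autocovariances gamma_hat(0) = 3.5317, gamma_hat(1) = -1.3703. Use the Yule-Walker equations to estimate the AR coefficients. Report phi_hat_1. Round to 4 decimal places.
\hat\phi_{1} = -0.3880

The Yule-Walker equations for an AR(p) process read, in matrix form,
  Gamma_p phi = r_p,   with   (Gamma_p)_{ij} = gamma(|i - j|),
                       (r_p)_i = gamma(i),   i,j = 1..p.
Substitute the sample gammas (Toeplitz matrix and right-hand side of size 1):
  Gamma_p = [[3.5317]]
  r_p     = [-1.3703]
With p = 1 this is the single equation gamma(0) phi_1 = gamma(1):
  phi_hat_1 = gamma(1) / gamma(0) = -1.3703 / 3.5317 = -0.3880.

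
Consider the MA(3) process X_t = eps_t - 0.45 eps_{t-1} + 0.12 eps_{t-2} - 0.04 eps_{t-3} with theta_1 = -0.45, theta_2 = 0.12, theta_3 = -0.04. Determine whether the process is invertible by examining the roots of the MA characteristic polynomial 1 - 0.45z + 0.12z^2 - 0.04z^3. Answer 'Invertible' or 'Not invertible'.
\text{Invertible}

The MA(q) characteristic polynomial is P(z) = 1 - 0.45z + 0.12z^2 - 0.04z^3.
Invertibility requires all roots to lie outside the unit circle, i.e. |z| > 1 for every root.
Degree 3: look for a simple real root z0 first, then factor out (1 - z/z0) and solve the remaining quadratic.
Testing z0 = 2.5: P(2.5) = 1 + (-0.45)(2.5) + (0.12)(2.5)^2 + (-0.04)(2.5)^3
  = 1 + (-1.125) + (0.75) + (-0.625) = 0.  So z_0 = 2.5 is a root, |z_0| = 2.5.
Divide out the factor (1 - 0.4 z) = (1 - z/z0) (since 1/z0 = 0.4):
  P(z) = (1 - 0.4 z)(1 + (-0.05) z + (0.1) z^2)
  [check: z-coef -0.05 - (0.4) = -0.45; z^2-coef 0.1 - (0.4)(-0.05) = 0.12; z^3-coef -(0.4)(0.1) = -0.04.]
Remaining roots from the quadratic factor 1 + (-0.05) z + (0.1) z^2:
  Set 1 + (-0.05) z + (0.1) z^2 = 0, i.e. a z^2 + b z + c = 0 with a = 0.1, b = -0.05, c = 1.
  Discriminant D = b^2 - 4ac = (-0.05)^2 - 4*(0.1)*1 = 0.0025 - (0.4) = -0.3975.
  D < 0, so the roots are the complex-conjugate pair z = (-b +/- i sqrt(-D)) / (2a) = 0.25 +/- 3.1524i.
  For a conjugate pair |z|^2 = z * conj(z) = (product of roots) = c/a = 1/(0.1) = 10, so |z| = sqrt(10) = 3.1623 for both roots.
Moduli of all roots: 2.5000, 3.1623, 3.1623.
All moduli strictly greater than 1? Yes.
Verdict: Invertible.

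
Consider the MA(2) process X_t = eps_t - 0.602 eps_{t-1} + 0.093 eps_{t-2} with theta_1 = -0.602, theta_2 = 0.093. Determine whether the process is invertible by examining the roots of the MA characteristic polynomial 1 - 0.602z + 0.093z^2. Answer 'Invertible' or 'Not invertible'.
\text{Invertible}

The MA(q) characteristic polynomial is P(z) = 1 - 0.602z + 0.093z^2.
Invertibility requires all roots to lie outside the unit circle, i.e. |z| > 1 for every root.
Set 1 + (-0.602) z + (0.093) z^2 = 0, i.e. a z^2 + b z + c = 0 with a = 0.093, b = -0.602, c = 1.
Discriminant D = b^2 - 4ac = (-0.602)^2 - 4*(0.093)*1 = 0.362404 - (0.372) = -0.009596.
D < 0, so the roots are the complex-conjugate pair z = (-b +/- i sqrt(-D)) / (2a) = 3.2366 +/- 0.5267i.
For a conjugate pair |z|^2 = z * conj(z) = (product of roots) = c/a = 1/(0.093) = 10.752688, so |z| = sqrt(10.752688) = 3.2791 for both roots.
Moduli of all roots: 3.2791, 3.2791.
All moduli strictly greater than 1? Yes.
Verdict: Invertible.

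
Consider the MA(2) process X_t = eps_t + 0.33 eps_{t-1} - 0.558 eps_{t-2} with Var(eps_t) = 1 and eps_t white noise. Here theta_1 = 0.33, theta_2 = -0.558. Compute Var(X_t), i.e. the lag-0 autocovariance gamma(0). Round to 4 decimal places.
\gamma(0) = 1.4203

For an MA(q) process X_t = eps_t + sum_i theta_i eps_{t-i} with
Var(eps_t) = sigma^2, the variance is
  gamma(0) = sigma^2 * (1 + sum_i theta_i^2).
  sum_i theta_i^2 = (0.33)^2 + (-0.558)^2 = 0.1089 + 0.311364 = 0.420264.
  gamma(0) = 1 * (1 + 0.420264) = 1 * 1.420264 = 1.420264, which rounds to 1.4203.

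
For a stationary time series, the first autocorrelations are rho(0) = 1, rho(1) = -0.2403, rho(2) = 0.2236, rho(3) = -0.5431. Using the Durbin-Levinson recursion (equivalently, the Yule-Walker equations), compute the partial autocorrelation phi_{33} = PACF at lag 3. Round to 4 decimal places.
\phi_{33} = -0.5000

The PACF at lag k is phi_{kk}, the last component of the solution
to the Yule-Walker system G_k phi = r_k where
  (G_k)_{ij} = rho(|i - j|), (r_k)_i = rho(i), i,j = 1..k.
Equivalently, Durbin-Levinson gives phi_{kk} iteratively:
  phi_{11} = rho(1)
  phi_{kk} = [rho(k) - sum_{j=1..k-1} phi_{k-1,j} rho(k-j)]
            / [1 - sum_{j=1..k-1} phi_{k-1,j} rho(j)],
  phi_{k,j} = phi_{k-1,j} - phi_{kk} phi_{k-1,k-j},  j = 1..k-1.
Step k = 1:
  phi_11 = rho(1) = -0.2403.
Step k = 2:
  phi_22 = [rho(2) - phi_11 rho(1)] / [1 - phi_11 rho(1)] = [0.2236 - (-0.2403)(-0.2403)] / [1 - (-0.2403)(-0.2403)]
         = 0.16585591 / 0.94225591 = 0.17602.
  Update: phi_21 = phi_11 - phi_22 phi_11 = -0.2403 - (0.17602)(-0.2403) = -0.198002.
Step k = 3:
  phi_33 = [rho(3) - phi_21 rho(2) - phi_22 rho(1)] / [1 - phi_21 rho(1) - phi_22 rho(2)]
    numerator   = -0.5431 - (-0.198002)(0.2236) - (0.17602)(-0.2403) = -0.45652905
    denominator = 1 - (-0.198002)(-0.2403) - (0.17602)(0.2236) = 0.91306195
  phi_33 = -0.45652905 / 0.91306195 = -0.5.
Therefore phi_{33} = -0.5000.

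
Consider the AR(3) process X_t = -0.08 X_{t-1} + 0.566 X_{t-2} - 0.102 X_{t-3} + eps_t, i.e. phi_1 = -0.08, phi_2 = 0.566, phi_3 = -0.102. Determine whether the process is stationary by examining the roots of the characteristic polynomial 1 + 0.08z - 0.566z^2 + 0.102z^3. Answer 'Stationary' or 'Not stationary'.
\text{Stationary}

The AR(p) characteristic polynomial is P(z) = 1 + 0.08z - 0.566z^2 + 0.102z^3.
Stationarity requires all roots to lie outside the unit circle, i.e. |z| > 1 for every root.
Degree 3: look for a simple real root z0 first, then factor out (1 - z/z0) and solve the remaining quadratic.
Testing z0 = 5: P(5) = 1 + (0.08)(5) + (-0.566)(5)^2 + (0.102)(5)^3
  = 1 + (0.4) + (-14.15) + (12.75) = 0.  So z_0 = 5 is a root, |z_0| = 5.
Divide out the factor (1 - 0.2 z) = (1 - z/z0) (since 1/z0 = 0.2):
  P(z) = (1 - 0.2 z)(1 + (0.28) z + (-0.51) z^2)
  [check: z-coef 0.28 - (0.2) = 0.08; z^2-coef -0.51 - (0.2)(0.28) = -0.566; z^3-coef -(0.2)(-0.51) = 0.102.]
Remaining roots from the quadratic factor 1 + (0.28) z + (-0.51) z^2:
  Set 1 + (0.28) z + (-0.51) z^2 = 0, i.e. a z^2 + b z + c = 0 with a = -0.51, b = 0.28, c = 1.
  Discriminant D = b^2 - 4ac = (0.28)^2 - 4*(-0.51)*1 = 0.0784 - (-2.04) = 2.1184.
  D >= 0, so the roots are real: z = (-b +/- sqrt(D)) / (2a) = (-0.28 +/- 1.455472) / (-1.02).
    z_1 = (-0.28 + 1.455472) / (-1.02) = -1.1524,   |z_1| = 1.1524.
    z_2 = (-0.28 - 1.455472) / (-1.02) = 1.7014,   |z_2| = 1.7014.
Moduli of all roots: 5.0000, 1.1524, 1.7014.
All moduli strictly greater than 1? Yes.
Verdict: Stationary.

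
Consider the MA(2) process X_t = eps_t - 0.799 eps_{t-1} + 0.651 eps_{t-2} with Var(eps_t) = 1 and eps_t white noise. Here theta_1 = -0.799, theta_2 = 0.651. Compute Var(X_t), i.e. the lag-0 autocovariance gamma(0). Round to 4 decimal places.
\gamma(0) = 2.0622

For an MA(q) process X_t = eps_t + sum_i theta_i eps_{t-i} with
Var(eps_t) = sigma^2, the variance is
  gamma(0) = sigma^2 * (1 + sum_i theta_i^2).
  sum_i theta_i^2 = (-0.799)^2 + (0.651)^2 = 0.638401 + 0.423801 = 1.062202.
  gamma(0) = 1 * (1 + 1.062202) = 1 * 2.062202 = 2.062202, which rounds to 2.0622.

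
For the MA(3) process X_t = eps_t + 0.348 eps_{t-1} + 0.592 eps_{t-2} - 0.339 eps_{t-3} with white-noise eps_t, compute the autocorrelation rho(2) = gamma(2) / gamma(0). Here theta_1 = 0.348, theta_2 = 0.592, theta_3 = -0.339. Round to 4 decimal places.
\rho(2) = 0.2988

For an MA(q) process with theta_0 = 1, the autocovariance is
  gamma(k) = sigma^2 * sum_{i=0..q-k} theta_i * theta_{i+k},
and rho(k) = gamma(k) / gamma(0). Sigma^2 cancels.
  numerator   = (1)*(0.592) + (0.348)*(-0.339) = 0.474028.
  denominator = (1)^2 + (0.348)^2 + (0.592)^2 + (-0.339)^2 = 1.586489.
  rho(2) = 0.474028 / 1.586489 = 0.2988.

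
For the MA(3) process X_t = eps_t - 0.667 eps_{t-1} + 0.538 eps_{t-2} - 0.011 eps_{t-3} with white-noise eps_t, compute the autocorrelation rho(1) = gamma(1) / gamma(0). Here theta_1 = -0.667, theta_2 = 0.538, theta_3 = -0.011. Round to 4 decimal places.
\rho(1) = -0.5949

For an MA(q) process with theta_0 = 1, the autocovariance is
  gamma(k) = sigma^2 * sum_{i=0..q-k} theta_i * theta_{i+k},
and rho(k) = gamma(k) / gamma(0). Sigma^2 cancels.
  numerator   = (1)*(-0.667) + (-0.667)*(0.538) + (0.538)*(-0.011) = -1.031764.
  denominator = (1)^2 + (-0.667)^2 + (0.538)^2 + (-0.011)^2 = 1.734454.
  rho(1) = -1.031764 / 1.734454 = -0.5949.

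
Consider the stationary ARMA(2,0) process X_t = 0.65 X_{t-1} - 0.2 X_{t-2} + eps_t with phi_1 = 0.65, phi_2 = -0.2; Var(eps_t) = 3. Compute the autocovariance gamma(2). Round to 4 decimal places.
\gamma(2) = 0.6726

Multiply the model equation by X_{t-k} and take expectations. With theta_0 = psi_0 = 1 and psi_j the MA(infinity) weights, this gives
  gamma(k) - sum_i phi_i gamma(k-i) = c_k,
  c_k = sigma^2 * sum_{j=k..q} theta_j psi_{j-k}   (c_k = 0 for k > q),
using gamma(-m) = gamma(m).
Pure AR (q = 0): c_0 = sigma^2 = 3, c_k = 0 for k >= 1.
Equations for k = 0, 1, 2 (AR order 2, c_2 = 0):
  (E0) gamma(0) = phi_1 gamma(1) + phi_2 gamma(2) + c_0
  (E1) gamma(1) = phi_1 gamma(0) + phi_2 gamma(1) + c_1
  (E2) gamma(2) = phi_1 gamma(1) + phi_2 gamma(0)
From (E1): gamma(1) = A gamma(0) + B with
  A = phi_1 / (1 - phi_2) = 0.65 / 1.2 = 0.541667,   B = c_1 / (1 - phi_2) = 0 / 1.2 = 0.
Insert (E2) into (E0): gamma(0) (1 - phi_2^2) = phi_1 (1 + phi_2) gamma(1) + c_0.
  phi_1 (1 + phi_2) = (0.65)(0.8) = 0.52,   1 - phi_2^2 = 0.96.
Replace gamma(1) by A gamma(0) + B and collect gamma(0):
  gamma(0) [0.96 - (0.52)(0.541667)] = c_0 = 3
  gamma(0) * 0.678333 = 3
  gamma(0) = 3 / 0.678333 = 4.422604.
  gamma(1) = A gamma(0) = (0.541667)(4.422604) = 2.395577.
  gamma(2) = phi_1 gamma(1) + phi_2 gamma(0) = (0.65)(2.395577) + (-0.2)(4.422604) = 0.672604.
Therefore gamma(2) = 0.6726 (to 4 decimal places).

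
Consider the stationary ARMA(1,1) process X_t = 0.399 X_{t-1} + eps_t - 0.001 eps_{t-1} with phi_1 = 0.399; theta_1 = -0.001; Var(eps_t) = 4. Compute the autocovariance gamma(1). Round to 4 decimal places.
\gamma(1) = 1.8927

Multiply the model equation by X_{t-k} and take expectations. With theta_0 = psi_0 = 1 and psi_j the MA(infinity) weights, this gives
  gamma(k) - sum_i phi_i gamma(k-i) = c_k,
  c_k = sigma^2 * sum_{j=k..q} theta_j psi_{j-k}   (c_k = 0 for k > q),
using gamma(-m) = gamma(m).
psi-weights needed (psi_j = theta_j + sum_i phi_i psi_{j-i}):
  psi_1 = theta_1 + phi_1 = -0.001 + (0.399) = 0.398
Right-hand sides:
  c_0 = sigma^2 (1 + theta_1 psi_1) = 4 * (1 + (-0.001)(0.398)) = 4 * 0.999602 = 3.998408
  c_1 = sigma^2 theta_1 = 4 * (-0.001) = -0.004
  c_2 = 0
Equations for k = 0 and k = 1 (AR order 1):
  gamma(0) = phi_1 gamma(1) + c_0
  gamma(1) = phi_1 gamma(0) + c_1
Substituting the second into the first: gamma(0) (1 - phi_1^2) = c_0 + phi_1 c_1, so
  gamma(0) = (c_0 + phi_1 c_1) / (1 - phi_1^2) = (3.998408 + (0.399)(-0.004)) / (1 - (0.399)^2) = 3.996812 / 0.840799 = 4.753588.
  gamma(1) = phi_1 gamma(0) + c_1 = (0.399)(4.753588) + (-0.004) = 1.892682.
Therefore gamma(1) = 1.8927 (to 4 decimal places).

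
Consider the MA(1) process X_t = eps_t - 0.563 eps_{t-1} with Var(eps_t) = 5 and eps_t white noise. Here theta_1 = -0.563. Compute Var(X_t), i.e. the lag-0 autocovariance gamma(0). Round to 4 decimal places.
\gamma(0) = 6.5848

For an MA(q) process X_t = eps_t + sum_i theta_i eps_{t-i} with
Var(eps_t) = sigma^2, the variance is
  gamma(0) = sigma^2 * (1 + sum_i theta_i^2).
  sum_i theta_i^2 = (-0.563)^2 = 0.316969.
  gamma(0) = 5 * (1 + 0.316969) = 5 * 1.316969 = 6.584845, which rounds to 6.5848.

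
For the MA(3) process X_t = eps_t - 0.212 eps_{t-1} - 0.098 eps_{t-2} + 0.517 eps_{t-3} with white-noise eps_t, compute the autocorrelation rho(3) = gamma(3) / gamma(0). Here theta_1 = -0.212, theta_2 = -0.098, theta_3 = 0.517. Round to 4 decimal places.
\rho(3) = 0.3911

For an MA(q) process with theta_0 = 1, the autocovariance is
  gamma(k) = sigma^2 * sum_{i=0..q-k} theta_i * theta_{i+k},
and rho(k) = gamma(k) / gamma(0). Sigma^2 cancels.
  numerator   = (1)*(0.517) = 0.517.
  denominator = (1)^2 + (-0.212)^2 + (-0.098)^2 + (0.517)^2 = 1.321837.
  rho(3) = 0.517 / 1.321837 = 0.3911.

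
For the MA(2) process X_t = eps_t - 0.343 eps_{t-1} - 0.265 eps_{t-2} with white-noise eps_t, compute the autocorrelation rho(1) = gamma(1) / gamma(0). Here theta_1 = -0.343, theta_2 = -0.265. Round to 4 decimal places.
\rho(1) = -0.2122

For an MA(q) process with theta_0 = 1, the autocovariance is
  gamma(k) = sigma^2 * sum_{i=0..q-k} theta_i * theta_{i+k},
and rho(k) = gamma(k) / gamma(0). Sigma^2 cancels.
  numerator   = (1)*(-0.343) + (-0.343)*(-0.265) = -0.252105.
  denominator = (1)^2 + (-0.343)^2 + (-0.265)^2 = 1.187874.
  rho(1) = -0.252105 / 1.187874 = -0.2122.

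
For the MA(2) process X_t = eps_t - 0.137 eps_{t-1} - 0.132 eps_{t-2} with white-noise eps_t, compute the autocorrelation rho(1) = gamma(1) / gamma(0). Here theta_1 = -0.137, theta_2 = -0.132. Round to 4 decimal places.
\rho(1) = -0.1148

For an MA(q) process with theta_0 = 1, the autocovariance is
  gamma(k) = sigma^2 * sum_{i=0..q-k} theta_i * theta_{i+k},
and rho(k) = gamma(k) / gamma(0). Sigma^2 cancels.
  numerator   = (1)*(-0.137) + (-0.137)*(-0.132) = -0.118916.
  denominator = (1)^2 + (-0.137)^2 + (-0.132)^2 = 1.036193.
  rho(1) = -0.118916 / 1.036193 = -0.1148.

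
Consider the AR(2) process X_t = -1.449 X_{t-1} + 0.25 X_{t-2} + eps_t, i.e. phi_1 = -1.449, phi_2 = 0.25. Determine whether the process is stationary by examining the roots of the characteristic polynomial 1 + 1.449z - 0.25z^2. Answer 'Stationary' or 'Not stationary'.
\text{Not stationary}

The AR(p) characteristic polynomial is P(z) = 1 + 1.449z - 0.25z^2.
Stationarity requires all roots to lie outside the unit circle, i.e. |z| > 1 for every root.
Set 1 + (1.449) z + (-0.25) z^2 = 0, i.e. a z^2 + b z + c = 0 with a = -0.25, b = 1.449, c = 1.
Discriminant D = b^2 - 4ac = (1.449)^2 - 4*(-0.25)*1 = 2.099601 - (-1) = 3.099601.
D >= 0, so the roots are real: z = (-b +/- sqrt(D)) / (2a) = (-1.449 +/- 1.760568) / (-0.5).
  z_1 = (-1.449 + 1.760568) / (-0.5) = -0.6231,   |z_1| = 0.6231.
  z_2 = (-1.449 - 1.760568) / (-0.5) = 6.4191,   |z_2| = 6.4191.
Moduli of all roots: 0.6231, 6.4191.
All moduli strictly greater than 1? No.
Verdict: Not stationary.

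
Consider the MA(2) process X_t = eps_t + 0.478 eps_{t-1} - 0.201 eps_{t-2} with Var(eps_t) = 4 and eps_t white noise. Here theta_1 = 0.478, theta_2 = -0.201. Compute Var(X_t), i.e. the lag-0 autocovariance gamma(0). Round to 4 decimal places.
\gamma(0) = 5.0755

For an MA(q) process X_t = eps_t + sum_i theta_i eps_{t-i} with
Var(eps_t) = sigma^2, the variance is
  gamma(0) = sigma^2 * (1 + sum_i theta_i^2).
  sum_i theta_i^2 = (0.478)^2 + (-0.201)^2 = 0.228484 + 0.040401 = 0.268885.
  gamma(0) = 4 * (1 + 0.268885) = 4 * 1.268885 = 5.07554, which rounds to 5.0755.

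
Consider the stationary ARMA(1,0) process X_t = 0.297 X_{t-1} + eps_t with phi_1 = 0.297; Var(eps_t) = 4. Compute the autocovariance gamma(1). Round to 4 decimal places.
\gamma(1) = 1.3029

Multiply the model equation by X_{t-k} and take expectations. With theta_0 = psi_0 = 1 and psi_j the MA(infinity) weights, this gives
  gamma(k) - sum_i phi_i gamma(k-i) = c_k,
  c_k = sigma^2 * sum_{j=k..q} theta_j psi_{j-k}   (c_k = 0 for k > q),
using gamma(-m) = gamma(m).
Pure AR (q = 0): c_0 = sigma^2 = 4, c_k = 0 for k >= 1.
Equations for k = 0 and k = 1 (AR order 1):
  gamma(0) = phi_1 gamma(1) + c_0
  gamma(1) = phi_1 gamma(0) + c_1
Substituting the second into the first: gamma(0) (1 - phi_1^2) = c_0 + phi_1 c_1, so
  gamma(0) = c_0 / (1 - phi_1^2) = 4 / (1 - (0.297)^2) = 4 / 0.911791 = 4.38697.
  gamma(1) = phi_1 gamma(0) = (0.297)(4.38697) = 1.30293.
Therefore gamma(1) = 1.3029 (to 4 decimal places).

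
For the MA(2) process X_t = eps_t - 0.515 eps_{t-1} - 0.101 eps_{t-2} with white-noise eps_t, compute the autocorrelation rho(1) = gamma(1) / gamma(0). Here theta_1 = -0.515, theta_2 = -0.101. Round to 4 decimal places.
\rho(1) = -0.3630

For an MA(q) process with theta_0 = 1, the autocovariance is
  gamma(k) = sigma^2 * sum_{i=0..q-k} theta_i * theta_{i+k},
and rho(k) = gamma(k) / gamma(0). Sigma^2 cancels.
  numerator   = (1)*(-0.515) + (-0.515)*(-0.101) = -0.462985.
  denominator = (1)^2 + (-0.515)^2 + (-0.101)^2 = 1.275426.
  rho(1) = -0.462985 / 1.275426 = -0.3630.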